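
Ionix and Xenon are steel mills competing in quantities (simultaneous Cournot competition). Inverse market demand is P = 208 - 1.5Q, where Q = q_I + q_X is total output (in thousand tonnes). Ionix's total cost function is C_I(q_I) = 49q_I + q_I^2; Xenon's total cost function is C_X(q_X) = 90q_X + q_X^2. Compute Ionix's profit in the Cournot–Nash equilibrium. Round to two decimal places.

Ionix's profit: π_I = (208 - 1.5Q)q_I - (49q_I + q_I²). Setting ∂π_I/∂q_I = 0: 159 - 5q_I - (3/2)(q_X) = 0.
Xenon's profit: π_X = (208 - 1.5Q)q_X - (90q_X + q_X²). Setting ∂π_X/∂q_X = 0: 118 - 5q_X - (3/2)(q_I) = 0.
So q_I = (159 - (3/2)q_X)/5 and q_X = (118 - (3/2)q_I)/5.
Solving the pair: q_I = 27.1648, q_X = 1406/91.
Price P = 208 - (3/2)·(554/13) = 1873/13.
Ionix's profit: (1873/13)·27.1648 - 49·27.1648 - 27.1648² = 1844.8207.

1844.82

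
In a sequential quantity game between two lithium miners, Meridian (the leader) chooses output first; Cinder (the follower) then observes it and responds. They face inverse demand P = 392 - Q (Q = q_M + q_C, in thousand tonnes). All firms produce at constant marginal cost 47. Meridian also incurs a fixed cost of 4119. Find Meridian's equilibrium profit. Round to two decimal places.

10759.13

Solve by backward induction. Given q_M, the follower Cinder maximises π_C = (392 - q_M - q_C)q_C - 47q_C.
Setting the follower's marginal profit to zero, 345 - q_M - 2q_C = 0, i.e. q_C = (345 - q_M)/2.
Meridian substitutes q_C(q_M) into its own profit: π_M = q_M(392 - q_M - (345 - q_M)/2) - 47q_M = (439/2 - (1/2)q_M)q_M - 47q_M.
Leader FOC: 345/2 - q_M = 0, so q_M = 345/2.
Then q_C = (345 - 345/2)/2 = 345/4.
Price P = 392 - 1035/4 = 533/4.
Meridian's profit: (533/4 - 47)·(345/2) - 4119 = 10759.1250.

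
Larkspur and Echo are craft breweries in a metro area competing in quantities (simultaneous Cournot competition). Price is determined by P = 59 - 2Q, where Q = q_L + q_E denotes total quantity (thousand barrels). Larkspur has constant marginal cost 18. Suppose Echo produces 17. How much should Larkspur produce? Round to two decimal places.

1.75

With the rival's output fixed at 17, Larkspur's profit is π_L = (59 - 2·17 - 2q_L)q_L - (18q_L) = (25 - 2q_L)q_L - (18q_L).
∂π_L/∂q_L = 7 - 4q_L = 0, so q_L = 7/4.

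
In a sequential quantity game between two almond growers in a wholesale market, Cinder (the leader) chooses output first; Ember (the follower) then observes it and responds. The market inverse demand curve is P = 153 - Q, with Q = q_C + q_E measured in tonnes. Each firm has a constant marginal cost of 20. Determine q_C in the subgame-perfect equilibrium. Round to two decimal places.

66.50

Solve by backward induction. Given q_C, the follower Ember maximises π_E = (153 - q_C - q_E)q_E - 20q_E.
∂π_E/∂q_E = 133 - q_C - 2q_E = 0 gives the reaction function q_E = (133 - q_C)/2.
Cinder substitutes q_E(q_C) into its own profit: π_C = q_C(153 - q_C - (133 - q_C)/2) - 20q_C = (173/2 - (1/2)q_C)q_C - 20q_C.
Maximising: ∂π_C/∂q_C = 133/2 - q_C = 0, giving q_C = 133/2.
Then q_E = (133 - 133/2)/2 = 133/4.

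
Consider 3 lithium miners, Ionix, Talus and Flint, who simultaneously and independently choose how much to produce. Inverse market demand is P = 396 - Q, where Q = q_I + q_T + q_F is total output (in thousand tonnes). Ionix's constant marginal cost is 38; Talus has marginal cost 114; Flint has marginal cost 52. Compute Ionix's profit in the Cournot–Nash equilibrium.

Ionix's profit: π_I = (396 - Q)q_I - (38q_I). Setting ∂π_I/∂q_I = 0: 358 - 2q_I - (q_T + q_F) = 0.
Talus's profit: π_T = (396 - Q)q_T - (114q_T). Setting ∂π_T/∂q_T = 0: 282 - 2q_T - (q_I + q_F) = 0.
Flint's first-order condition: 344 - 2q_F - (q_I + q_T) = 0.
Summing all 3 equations gives 984 − 4Q = 0, hence Q = 246.
Back-substituting: q_I = (358 − 246) = 112, q_T = (282 − 246) = 36, q_F = (344 − 246) = 98.
Price P = 396 - 246 = 150.
Ionix's profit: (150 - 38)·112 = 12544.

12544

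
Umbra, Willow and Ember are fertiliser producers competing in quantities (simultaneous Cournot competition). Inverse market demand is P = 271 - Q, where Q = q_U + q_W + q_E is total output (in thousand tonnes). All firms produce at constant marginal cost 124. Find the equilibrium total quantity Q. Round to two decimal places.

A representative firm's profit is π_i = q_i(271 - Q) - 124q_i.
First-order condition (treating rivals' output as given): 147 - 2q_i - Σ_{j≠i} q_j = 0.
By symmetry each firm produces the same amount; substituting Σ_{j≠i} q_j = 2q_i yields q_i = 147/4.
Total output Q = 147/4 + 147/4 + 147/4 = 441/4.

110.25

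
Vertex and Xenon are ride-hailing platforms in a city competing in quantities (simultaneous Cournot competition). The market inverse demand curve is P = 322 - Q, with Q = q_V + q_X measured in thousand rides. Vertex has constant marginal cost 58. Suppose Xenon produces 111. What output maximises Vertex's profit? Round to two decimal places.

76.50

With the rival's output fixed at 111, Vertex's profit is π_V = (322 - 111 - q_V)q_V - (58q_V) = (211 - q_V)q_V - (58q_V).
∂π_V/∂q_V = 153 - 2q_V = 0, so q_V = 153/2.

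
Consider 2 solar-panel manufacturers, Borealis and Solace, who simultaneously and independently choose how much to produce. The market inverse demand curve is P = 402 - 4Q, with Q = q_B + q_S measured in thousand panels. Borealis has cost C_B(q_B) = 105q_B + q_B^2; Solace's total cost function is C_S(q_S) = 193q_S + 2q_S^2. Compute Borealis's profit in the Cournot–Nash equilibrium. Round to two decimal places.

Borealis's profit: π_B = (402 - 4Q)q_B - (105q_B + q_B²). Setting ∂π_B/∂q_B = 0: 297 - 10q_B - 4(q_S) = 0.
Solace's profit: π_S = (402 - 4Q)q_S - (193q_S + 2q_S²). Setting ∂π_S/∂q_S = 0: 209 - 12q_S - 4(q_B) = 0.
So q_B = (297 - 4q_S)/10 and q_S = (209 - 4q_B)/12.
Solving the pair: q_B = 341/13, q_S = 451/52.
Price P = 402 - 4·(1815/52) = 262.3846.
Borealis's profit: 262.3846·(341/13) - 105·(341/13) - (341/13)² = 3440.2663.

3440.27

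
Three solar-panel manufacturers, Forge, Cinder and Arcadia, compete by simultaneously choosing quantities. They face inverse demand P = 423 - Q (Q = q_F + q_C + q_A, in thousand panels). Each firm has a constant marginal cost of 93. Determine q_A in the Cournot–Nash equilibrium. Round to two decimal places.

Each firm earns π_i = (423 - Q)q_i - 93q_i.
Setting ∂π_i/∂q_i = 0 with rivals' quantities fixed: 330 - 2q_i - Σ_{j≠i} q_j = 0.
By symmetry each firm produces the same amount; substituting Σ_{j≠i} q_j = 2q_i yields q_i = 330/4 = 165/2.

82.50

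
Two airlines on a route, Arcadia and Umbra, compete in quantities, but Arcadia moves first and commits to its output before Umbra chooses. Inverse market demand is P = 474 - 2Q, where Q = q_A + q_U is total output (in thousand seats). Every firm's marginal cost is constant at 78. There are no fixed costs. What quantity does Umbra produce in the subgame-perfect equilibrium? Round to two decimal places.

49.50

The follower Umbra best-responds to any q_A: π_U = (474 - 2Q)q_U - 78q_U.
Follower FOC: 396 - 2q_A - 4q_U = 0, so q_U(q_A) = (396 - 2q_A)/4.
The leader anticipates this reaction. Substituting into P = 474 - 2Q gives P = 276 - q_A, so π_A = (276 - q_A)q_A - 78q_A.
Leader FOC: 198 - 2q_A = 0, so q_A = 99.
Then q_U = (396 - 2·99)/4 = 99/2.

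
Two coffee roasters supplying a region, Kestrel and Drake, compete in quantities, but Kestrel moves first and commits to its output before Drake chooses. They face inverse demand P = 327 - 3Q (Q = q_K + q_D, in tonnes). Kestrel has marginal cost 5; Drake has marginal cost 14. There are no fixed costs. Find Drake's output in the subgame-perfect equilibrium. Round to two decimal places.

24.58

The follower Drake best-responds to any q_K: π_D = (327 - 3Q)q_D - 14q_D.
Follower FOC: 313 - 3q_K - 6q_D = 0, so q_D(q_K) = (313 - 3q_K)/6.
The leader anticipates this reaction. Substituting into P = 327 - 3Q gives P = 341/2 - (3/2)q_K, so π_K = (341/2 - (3/2)q_K)q_K - 5q_K.
Leader FOC: 331/2 - 3q_K = 0, so q_K = 331/6.
Then q_D = (313 - 3·(331/6))/6 = 295/12.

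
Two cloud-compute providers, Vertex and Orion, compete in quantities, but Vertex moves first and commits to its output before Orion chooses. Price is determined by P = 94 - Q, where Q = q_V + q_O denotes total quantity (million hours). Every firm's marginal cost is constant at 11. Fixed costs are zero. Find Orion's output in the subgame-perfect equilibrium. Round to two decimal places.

Solve by backward induction. Given q_V, the follower Orion maximises π_O = (94 - q_V - q_O)q_O - 11q_O.
∂π_O/∂q_O = 83 - q_V - 2q_O = 0 gives the reaction function q_O = (83 - q_V)/2.
Vertex substitutes q_O(q_V) into its own profit: π_V = q_V(94 - q_V - (83 - q_V)/2) - 11q_V = (105/2 - (1/2)q_V)q_V - 11q_V.
Maximising: ∂π_V/∂q_V = 83/2 - q_V = 0, giving q_V = 83/2.
Then q_O = (83 - 83/2)/2 = 83/4.

20.75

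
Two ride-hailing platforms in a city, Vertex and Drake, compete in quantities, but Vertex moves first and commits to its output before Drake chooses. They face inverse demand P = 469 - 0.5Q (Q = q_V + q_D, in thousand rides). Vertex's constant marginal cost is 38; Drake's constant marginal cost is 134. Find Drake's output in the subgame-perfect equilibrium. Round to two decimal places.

71.50

The follower Drake best-responds to any q_V: π_D = (469 - 0.5Q)q_D - 134q_D.
∂π_D/∂q_D = 335 - (1/2)q_V - q_D = 0 gives the reaction function q_D = (335 - (1/2)q_V).
The leader anticipates this reaction. Substituting into P = 469 - 0.5Q gives P = 603/2 - (1/4)q_V, so π_V = (603/2 - (1/4)q_V)q_V - 38q_V.
Leader FOC: 527/2 - (1/2)q_V = 0, so q_V = 527.
Then q_D = (335 - (1/2)·527) = 143/2.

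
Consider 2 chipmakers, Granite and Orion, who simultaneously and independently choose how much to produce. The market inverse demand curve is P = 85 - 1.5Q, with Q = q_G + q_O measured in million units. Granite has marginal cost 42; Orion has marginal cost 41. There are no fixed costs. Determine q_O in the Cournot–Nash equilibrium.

Granite's profit: π_G = (85 - 1.5Q)q_G - (42q_G). Setting ∂π_G/∂q_G = 0: 43 - 3q_G - (3/2)(q_O) = 0.
Orion's first-order condition: 44 - 3q_O - (3/2)(q_G) = 0.
So q_G = (43 - (3/2)q_O)/3 and q_O = (44 - (3/2)q_G)/3.
Solving the pair: q_G = 28/3, q_O = 10.

10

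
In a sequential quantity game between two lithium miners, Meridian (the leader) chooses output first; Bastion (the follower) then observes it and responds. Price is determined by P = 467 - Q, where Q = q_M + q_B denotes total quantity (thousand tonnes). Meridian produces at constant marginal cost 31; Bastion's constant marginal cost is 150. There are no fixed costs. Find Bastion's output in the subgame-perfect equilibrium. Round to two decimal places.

The follower Bastion best-responds to any q_M: π_B = (467 - Q)q_B - 150q_B.
∂π_B/∂q_B = 317 - q_M - 2q_B = 0 gives the reaction function q_B = (317 - q_M)/2.
The leader anticipates this reaction. Substituting into P = 467 - Q gives P = 617/2 - (1/2)q_M, so π_M = (617/2 - (1/2)q_M)q_M - 31q_M.
Maximising: ∂π_M/∂q_M = 555/2 - q_M = 0, giving q_M = 555/2.
Then q_B = (317 - 555/2)/2 = 79/4.

19.75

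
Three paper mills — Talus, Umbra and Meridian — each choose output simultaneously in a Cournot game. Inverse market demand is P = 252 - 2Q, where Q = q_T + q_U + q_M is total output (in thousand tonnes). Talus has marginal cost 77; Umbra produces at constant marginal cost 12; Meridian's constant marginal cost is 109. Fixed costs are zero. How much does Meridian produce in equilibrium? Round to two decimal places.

1.75

Talus's profit: π_T = (252 - 2Q)q_T - (77q_T). Setting ∂π_T/∂q_T = 0: 175 - 4q_T - 2(q_U + q_M) = 0.
Umbra's profit: π_U = (252 - 2Q)q_U - (12q_U). Setting ∂π_U/∂q_U = 0: 240 - 4q_U - 2(q_T + q_M) = 0.
Meridian's profit: π_M = (252 - 2Q)q_M - (109q_M). Setting ∂π_M/∂q_M = 0: 143 - 4q_M - 2(q_T + q_U) = 0.
Summing all 3 equations gives 558 − 8Q = 0, hence Q = 279/4.
Back-substituting: q_T = (175 − 279/2)/2 = 71/4, q_U = (240 − 279/2)/2 = 201/4, q_M = (143 − 279/2)/2 = 7/4.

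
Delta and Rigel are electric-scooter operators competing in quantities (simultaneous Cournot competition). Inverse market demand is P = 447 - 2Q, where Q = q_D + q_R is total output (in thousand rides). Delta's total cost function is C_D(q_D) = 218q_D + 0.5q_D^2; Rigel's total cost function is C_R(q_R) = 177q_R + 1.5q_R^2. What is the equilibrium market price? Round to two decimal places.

Delta's profit: π_D = (447 - 2Q)q_D - (218q_D + (1/2)q_D²). Setting ∂π_D/∂q_D = 0: 229 - 5q_D - 2(q_R) = 0.
Rigel's profit: π_R = (447 - 2Q)q_R - (177q_R + (3/2)q_R²). Setting ∂π_R/∂q_R = 0: 270 - 7q_R - 2(q_D) = 0.
So q_D = (229 - 2q_R)/5 and q_R = (270 - 2q_D)/7.
Solving the pair: q_D = 1063/31, q_R = 892/31.
Total output Q = 1955/31, so price P = 447 - 2·(1955/31) = 320.8710.

320.87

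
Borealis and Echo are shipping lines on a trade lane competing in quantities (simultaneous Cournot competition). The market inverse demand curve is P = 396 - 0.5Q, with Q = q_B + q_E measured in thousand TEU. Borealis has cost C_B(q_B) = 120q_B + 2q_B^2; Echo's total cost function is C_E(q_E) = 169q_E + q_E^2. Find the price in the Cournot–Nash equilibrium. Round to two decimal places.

337.98

Borealis's profit: π_B = (396 - 0.5Q)q_B - (120q_B + 2q_B²). Setting ∂π_B/∂q_B = 0: 276 - 5q_B - (1/2)(q_E) = 0.
Echo's profit: π_E = (396 - 0.5Q)q_E - (169q_E + q_E²). Setting ∂π_E/∂q_E = 0: 227 - 3q_E - (1/2)(q_B) = 0.
Rearranging gives the reaction functions q_B = (276 - (1/2)q_E)/5 and q_E = (227 - (1/2)q_B)/3.
Solving the pair: q_B = 48.4407, q_E = 67.5932.
Total output Q = 116.0339, so price P = 396 - (1/2)·116.0339 = 337.9831.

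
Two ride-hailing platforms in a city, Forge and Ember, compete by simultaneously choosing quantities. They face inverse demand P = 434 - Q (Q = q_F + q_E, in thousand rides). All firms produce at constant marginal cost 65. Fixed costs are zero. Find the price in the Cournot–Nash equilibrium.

A representative firm's profit is π_i = q_i(434 - Q) - 65q_i.
Setting ∂π_i/∂q_i = 0 with rivals' quantities fixed: 369 - 2q_i - q_j = 0.
By symmetry each firm produces the same amount; substituting q_j = q_i yields q_i = 369/3 = 123.
Total output Q = 246, so price P = 434 - 246 = 188.

188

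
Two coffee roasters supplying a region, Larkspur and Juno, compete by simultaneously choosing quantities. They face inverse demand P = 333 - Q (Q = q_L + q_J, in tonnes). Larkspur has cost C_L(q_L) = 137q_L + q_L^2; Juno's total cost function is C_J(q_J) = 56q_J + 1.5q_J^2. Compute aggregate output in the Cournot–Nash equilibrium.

Larkspur's profit: π_L = (333 - Q)q_L - (137q_L + q_L²). Setting ∂π_L/∂q_L = 0: 196 - 4q_L - (q_J) = 0.
Juno's first-order condition: 277 - 5q_J - (q_L) = 0.
Best responses: q_L = (196 - q_J)/4, q_J = (277 - q_L)/5.
Solving the pair: q_L = 37, q_J = 48.
Total output Q = 37 + 48 = 85.

85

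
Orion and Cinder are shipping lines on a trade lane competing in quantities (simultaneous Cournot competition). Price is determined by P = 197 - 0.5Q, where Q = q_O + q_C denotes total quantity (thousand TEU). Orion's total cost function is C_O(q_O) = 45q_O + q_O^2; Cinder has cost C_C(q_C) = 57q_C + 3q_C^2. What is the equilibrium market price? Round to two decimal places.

Orion's profit: π_O = (197 - 0.5Q)q_O - (45q_O + q_O²). Setting ∂π_O/∂q_O = 0: 152 - 3q_O - (1/2)(q_C) = 0.
Cinder's first-order condition: 140 - 7q_C - (1/2)(q_O) = 0.
Rearranging gives the reaction functions q_O = (152 - (1/2)q_C)/3 and q_C = (140 - (1/2)q_O)/7.
Solving the pair: q_O = 47.9036, q_C = 1376/83.
Total output Q = 64.4819, so price P = 197 - (1/2)·64.4819 = 164.7590.

164.76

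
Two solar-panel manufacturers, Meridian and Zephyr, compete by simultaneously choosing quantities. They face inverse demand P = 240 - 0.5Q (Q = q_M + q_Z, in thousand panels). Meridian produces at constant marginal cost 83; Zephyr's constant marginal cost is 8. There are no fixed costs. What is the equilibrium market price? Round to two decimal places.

Meridian's profit: π_M = (240 - 0.5Q)q_M - (83q_M). Setting ∂π_M/∂q_M = 0: 157 - q_M - (1/2)(q_Z) = 0.
Zephyr's first-order condition: 232 - q_Z - (1/2)(q_M) = 0.
Rearranging gives the reaction functions q_M = (157 - (1/2)q_Z) and q_Z = (232 - (1/2)q_M).
Substituting one into the other gives q_M = 164/3 and q_Z = 614/3.
Total output Q = 778/3, so price P = 240 - (1/2)·(778/3) = 331/3.

110.33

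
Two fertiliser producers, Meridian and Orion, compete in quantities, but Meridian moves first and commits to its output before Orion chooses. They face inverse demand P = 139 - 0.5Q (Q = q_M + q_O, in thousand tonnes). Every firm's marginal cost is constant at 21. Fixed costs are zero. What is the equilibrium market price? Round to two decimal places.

Solve by backward induction. Given q_M, the follower Orion maximises π_O = (139 - (1/2)q_M - (1/2)q_O)q_O - 21q_O.
∂π_O/∂q_O = 118 - (1/2)q_M - q_O = 0 gives the reaction function q_O = (118 - (1/2)q_M).
Meridian substitutes q_O(q_M) into its own profit: π_M = q_M(139 - (1/2)q_M - (118 - (1/2)q_M)/2) - 21q_M = (80 - (1/4)q_M)q_M - 21q_M.
Leader FOC: 59 - (1/2)q_M = 0, so q_M = 118.
Then q_O = (118 - (1/2)·118) = 59.
Total output Q = 177, so price P = 139 - (1/2)·177 = 101/2.

50.50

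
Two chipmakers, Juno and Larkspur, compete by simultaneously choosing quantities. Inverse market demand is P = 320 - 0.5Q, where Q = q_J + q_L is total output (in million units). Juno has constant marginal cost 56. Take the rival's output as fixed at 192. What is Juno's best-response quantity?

With the rival's output fixed at 192, Juno's profit is π_J = (320 - (1/2)·192 - (1/2)q_J)q_J - (56q_J) = (224 - (1/2)q_J)q_J - (56q_J).
∂π_J/∂q_J = 168 - q_J = 0, so q_J = 168.

168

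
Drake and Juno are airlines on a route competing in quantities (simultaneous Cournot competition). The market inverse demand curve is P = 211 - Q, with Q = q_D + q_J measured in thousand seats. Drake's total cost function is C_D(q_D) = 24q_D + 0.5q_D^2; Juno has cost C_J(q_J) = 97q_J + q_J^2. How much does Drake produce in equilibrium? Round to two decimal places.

57.64

Drake's profit: π_D = (211 - Q)q_D - (24q_D + (1/2)q_D²). Setting ∂π_D/∂q_D = 0: 187 - 3q_D - (q_J) = 0.
Juno's profit: π_J = (211 - Q)q_J - (97q_J + q_J²). Setting ∂π_J/∂q_J = 0: 114 - 4q_J - (q_D) = 0.
So q_D = (187 - q_J)/3 and q_J = (114 - q_D)/4.
Substituting one into the other gives q_D = 634/11 and q_J = 155/11.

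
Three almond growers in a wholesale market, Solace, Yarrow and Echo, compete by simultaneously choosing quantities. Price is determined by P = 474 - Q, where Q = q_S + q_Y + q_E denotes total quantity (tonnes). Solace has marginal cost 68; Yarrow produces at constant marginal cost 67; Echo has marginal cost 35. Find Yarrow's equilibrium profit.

8836

Solace's profit: π_S = (474 - Q)q_S - (68q_S). Setting ∂π_S/∂q_S = 0: 406 - 2q_S - (q_Y + q_E) = 0.
Yarrow's first-order condition: 407 - 2q_Y - (q_S + q_E) = 0.
Echo's first-order condition: 439 - 2q_E - (q_S + q_Y) = 0.
Summing all 3 equations gives 1252 − 4Q = 0, hence Q = 313.
Back-substituting: q_S = (406 − 313) = 93, q_Y = (407 − 313) = 94, q_E = (439 − 313) = 126.
Price P = 474 - 313 = 161.
Yarrow's profit: (161 - 67)·94 = 8836.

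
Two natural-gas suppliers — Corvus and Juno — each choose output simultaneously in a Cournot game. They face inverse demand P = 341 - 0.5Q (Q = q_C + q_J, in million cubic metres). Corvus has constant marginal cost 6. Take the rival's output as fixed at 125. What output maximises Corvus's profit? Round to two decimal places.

272.50

With the rival's output fixed at 125, Corvus's profit is π_C = (341 - (1/2)·125 - (1/2)q_C)q_C - (6q_C) = (557/2 - (1/2)q_C)q_C - (6q_C).
∂π_C/∂q_C = 545/2 - q_C = 0, so q_C = 545/2.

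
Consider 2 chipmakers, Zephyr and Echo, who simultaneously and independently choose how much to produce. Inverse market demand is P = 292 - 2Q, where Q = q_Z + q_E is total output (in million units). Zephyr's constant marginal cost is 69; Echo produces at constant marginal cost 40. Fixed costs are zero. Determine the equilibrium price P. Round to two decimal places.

Zephyr's profit: π_Z = (292 - 2Q)q_Z - (69q_Z). Setting ∂π_Z/∂q_Z = 0: 223 - 4q_Z - 2(q_E) = 0.
Echo's first-order condition: 252 - 4q_E - 2(q_Z) = 0.
Rearranging gives the reaction functions q_Z = (223 - 2q_E)/4 and q_E = (252 - 2q_Z)/4.
Substituting one into the other gives q_Z = 97/3 and q_E = 281/6.
Total output Q = 475/6, so price P = 292 - 2·(475/6) = 401/3.

133.67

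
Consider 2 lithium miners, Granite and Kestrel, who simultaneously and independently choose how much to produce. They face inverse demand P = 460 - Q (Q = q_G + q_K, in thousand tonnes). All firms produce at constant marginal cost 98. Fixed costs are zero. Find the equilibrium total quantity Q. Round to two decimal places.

Each firm earns π_i = (460 - Q)q_i - 98q_i.
Setting ∂π_i/∂q_i = 0 with rivals' quantities fixed: 362 - 2q_i - q_j = 0.
With identical firms every q_j equals q_i, so q_j = q_i and 362 = 3q_i, giving q_i = 362/3.
Total output Q = 362/3 + 362/3 = 724/3.

241.33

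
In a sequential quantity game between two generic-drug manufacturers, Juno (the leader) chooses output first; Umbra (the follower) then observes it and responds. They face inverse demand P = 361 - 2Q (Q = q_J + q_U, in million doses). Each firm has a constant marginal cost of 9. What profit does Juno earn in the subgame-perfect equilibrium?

Solve by backward induction. Given q_J, the follower Umbra maximises π_U = (361 - 2q_J - 2q_U)q_U - 9q_U.
∂π_U/∂q_U = 352 - 2q_J - 4q_U = 0 gives the reaction function q_U = (352 - 2q_J)/4.
Juno substitutes q_U(q_J) into its own profit: π_J = q_J(361 - 2q_J - (352 - 2q_J)/2) - 9q_J = (185 - q_J)q_J - 9q_J.
Maximising: ∂π_J/∂q_J = 176 - 2q_J = 0, giving q_J = 88.
Then q_U = (352 - 2·88)/4 = 44.
Price P = 361 - 2·132 = 97.
Juno's profit: (97 - 9)·88 = 7744.

7744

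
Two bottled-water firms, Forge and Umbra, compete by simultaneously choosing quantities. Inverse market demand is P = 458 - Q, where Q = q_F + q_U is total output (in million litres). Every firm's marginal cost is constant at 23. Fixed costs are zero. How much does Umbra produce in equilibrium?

145

A representative firm's profit is π_i = q_i(458 - Q) - 23q_i.
First-order condition (treating rivals' output as given): 435 - 2q_i - q_j = 0.
By symmetry each firm produces the same amount; substituting q_j = q_i yields q_i = 435/3 = 145.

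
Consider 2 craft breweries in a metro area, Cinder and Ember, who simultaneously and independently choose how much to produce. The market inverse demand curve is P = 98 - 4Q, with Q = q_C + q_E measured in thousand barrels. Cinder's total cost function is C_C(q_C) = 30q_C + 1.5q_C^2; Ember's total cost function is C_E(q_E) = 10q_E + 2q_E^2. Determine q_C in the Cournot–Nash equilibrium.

4

Cinder's profit: π_C = (98 - 4Q)q_C - (30q_C + (3/2)q_C²). Setting ∂π_C/∂q_C = 0: 68 - 11q_C - 4(q_E) = 0.
Ember's profit: π_E = (98 - 4Q)q_E - (10q_E + 2q_E²). Setting ∂π_E/∂q_E = 0: 88 - 12q_E - 4(q_C) = 0.
Rearranging gives the reaction functions q_C = (68 - 4q_E)/11 and q_E = (88 - 4q_C)/12.
Solving the pair: q_C = 4, q_E = 6.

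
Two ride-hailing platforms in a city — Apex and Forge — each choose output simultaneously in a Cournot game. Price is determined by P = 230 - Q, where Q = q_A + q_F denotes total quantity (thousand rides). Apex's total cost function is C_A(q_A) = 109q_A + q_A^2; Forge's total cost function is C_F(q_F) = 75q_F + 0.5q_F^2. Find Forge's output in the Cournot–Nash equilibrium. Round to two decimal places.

45.36

Apex's profit: π_A = (230 - Q)q_A - (109q_A + q_A²). Setting ∂π_A/∂q_A = 0: 121 - 4q_A - (q_F) = 0.
Forge's first-order condition: 155 - 3q_F - (q_A) = 0.
So q_A = (121 - q_F)/4 and q_F = (155 - q_A)/3.
Solving the pair: q_A = 208/11, q_F = 499/11.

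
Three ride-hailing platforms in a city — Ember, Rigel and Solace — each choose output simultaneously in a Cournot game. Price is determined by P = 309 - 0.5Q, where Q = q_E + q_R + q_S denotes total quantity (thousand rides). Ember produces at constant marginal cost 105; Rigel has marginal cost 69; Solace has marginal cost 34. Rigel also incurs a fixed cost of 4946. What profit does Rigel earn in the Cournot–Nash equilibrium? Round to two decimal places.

2314.13

Ember's profit: π_E = (309 - 0.5Q)q_E - (105q_E). Setting ∂π_E/∂q_E = 0: 204 - q_E - (1/2)(q_R + q_S) = 0.
Rigel's profit: π_R = (309 - 0.5Q)q_R - (69q_R). Setting ∂π_R/∂q_R = 0: 240 - q_R - (1/2)(q_E + q_S) = 0.
Solace's first-order condition: 275 - q_S - (1/2)(q_E + q_R) = 0.
Summing all 3 equations gives 719 − 2Q = 0, hence Q = 719/2.
Back-substituting: q_E = (204 − 719/4)/(1/2) = 97/2, q_R = (240 − 719/4)/(1/2) = 241/2, q_S = (275 − 719/4)/(1/2) = 381/2.
Price P = 309 - (1/2)·(719/2) = 517/4.
Rigel's profit: (517/4 - 69)·(241/2) - 4946 = 2314.1250.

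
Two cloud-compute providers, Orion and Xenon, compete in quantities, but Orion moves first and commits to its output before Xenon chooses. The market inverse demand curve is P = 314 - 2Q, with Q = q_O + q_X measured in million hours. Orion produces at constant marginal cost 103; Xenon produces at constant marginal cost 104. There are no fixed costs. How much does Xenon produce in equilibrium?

26

Solve by backward induction. Given q_O, the follower Xenon maximises π_X = (314 - 2q_O - 2q_X)q_X - 104q_X.
Follower FOC: 210 - 2q_O - 4q_X = 0, so q_X(q_O) = (210 - 2q_O)/4.
The leader anticipates this reaction. Substituting into P = 314 - 2Q gives P = 209 - q_O, so π_O = (209 - q_O)q_O - 103q_O.
The leader's first-order condition 106 - 2q_O = 0 yields q_O = 53.
Then q_X = (210 - 2·53)/4 = 26.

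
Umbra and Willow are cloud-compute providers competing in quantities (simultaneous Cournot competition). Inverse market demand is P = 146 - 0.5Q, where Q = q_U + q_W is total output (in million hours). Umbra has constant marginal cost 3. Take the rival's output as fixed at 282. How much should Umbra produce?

With the rival's output fixed at 282, Umbra's profit is π_U = (146 - (1/2)·282 - (1/2)q_U)q_U - (3q_U) = (5 - (1/2)q_U)q_U - (3q_U).
∂π_U/∂q_U = 2 - q_U = 0, so q_U = 2.

2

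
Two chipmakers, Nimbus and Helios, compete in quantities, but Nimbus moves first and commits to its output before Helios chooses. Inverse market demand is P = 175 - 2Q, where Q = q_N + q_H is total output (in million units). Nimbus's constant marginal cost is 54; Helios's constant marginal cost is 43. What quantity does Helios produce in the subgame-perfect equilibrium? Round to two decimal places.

The follower Helios best-responds to any q_N: π_H = (175 - 2Q)q_H - 43q_H.
Setting the follower's marginal profit to zero, 132 - 2q_N - 4q_H = 0, i.e. q_H = (132 - 2q_N)/4.
Nimbus substitutes q_H(q_N) into its own profit: π_N = q_N(175 - 2q_N - (132 - 2q_N)/2) - 54q_N = (109 - q_N)q_N - 54q_N.
Leader FOC: 55 - 2q_N = 0, so q_N = 55/2.
Then q_H = (132 - 2·(55/2))/4 = 77/4.

19.25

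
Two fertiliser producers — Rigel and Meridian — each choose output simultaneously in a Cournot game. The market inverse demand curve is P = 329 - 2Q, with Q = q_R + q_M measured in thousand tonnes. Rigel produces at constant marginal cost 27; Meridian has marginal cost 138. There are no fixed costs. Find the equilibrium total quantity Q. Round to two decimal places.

82.17

Rigel's profit: π_R = (329 - 2Q)q_R - (27q_R). Setting ∂π_R/∂q_R = 0: 302 - 4q_R - 2(q_M) = 0.
Meridian's profit: π_M = (329 - 2Q)q_M - (138q_M). Setting ∂π_M/∂q_M = 0: 191 - 4q_M - 2(q_R) = 0.
Best responses: q_R = (302 - 2q_M)/4, q_M = (191 - 2q_R)/4.
Solving the pair: q_R = 413/6, q_M = 40/3.
Total output Q = 413/6 + 40/3 = 493/6.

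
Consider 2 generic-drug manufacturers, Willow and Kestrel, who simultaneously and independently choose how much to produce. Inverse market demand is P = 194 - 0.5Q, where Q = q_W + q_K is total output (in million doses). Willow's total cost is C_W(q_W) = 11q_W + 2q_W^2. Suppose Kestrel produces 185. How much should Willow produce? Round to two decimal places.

With the rival's output fixed at 185, Willow's profit is π_W = (194 - (1/2)·185 - (1/2)q_W)q_W - (11q_W + 2q_W²) = (203/2 - (1/2)q_W)q_W - (11q_W + 2q_W²).
∂π_W/∂q_W = 181/2 - 5q_W = 0, so q_W = 181/10.

18.10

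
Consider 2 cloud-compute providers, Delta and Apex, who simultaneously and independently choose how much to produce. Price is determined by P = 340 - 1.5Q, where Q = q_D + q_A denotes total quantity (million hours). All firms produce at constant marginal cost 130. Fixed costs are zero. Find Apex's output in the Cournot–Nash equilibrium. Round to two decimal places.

A representative firm's profit is π_i = q_i(340 - 1.5Q) - 130q_i.
Setting ∂π_i/∂q_i = 0 with rivals' quantities fixed: 210 - 3q_i - (3/2)q_j = 0.
With identical firms every q_j equals q_i, so q_j = q_i and 210 = (9/2)q_i, giving q_i = 140/3.

46.67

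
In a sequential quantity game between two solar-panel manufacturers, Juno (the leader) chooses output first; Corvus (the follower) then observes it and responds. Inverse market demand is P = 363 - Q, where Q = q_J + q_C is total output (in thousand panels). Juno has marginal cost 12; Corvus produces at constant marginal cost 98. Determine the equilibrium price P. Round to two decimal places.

121.25

Solve by backward induction. Given q_J, the follower Corvus maximises π_C = (363 - q_J - q_C)q_C - 98q_C.
∂π_C/∂q_C = 265 - q_J - 2q_C = 0 gives the reaction function q_C = (265 - q_J)/2.
The leader anticipates this reaction. Substituting into P = 363 - Q gives P = 461/2 - (1/2)q_J, so π_J = (461/2 - (1/2)q_J)q_J - 12q_J.
The leader's first-order condition 437/2 - q_J = 0 yields q_J = 437/2.
Then q_C = (265 - 437/2)/2 = 93/4.
Total output Q = 967/4, so price P = 363 - 967/4 = 485/4.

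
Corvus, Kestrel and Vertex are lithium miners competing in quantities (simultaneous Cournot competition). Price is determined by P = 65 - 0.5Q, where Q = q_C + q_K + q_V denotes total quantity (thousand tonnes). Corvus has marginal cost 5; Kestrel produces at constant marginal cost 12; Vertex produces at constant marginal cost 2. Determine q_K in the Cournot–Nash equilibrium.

Corvus's profit: π_C = (65 - 0.5Q)q_C - (5q_C). Setting ∂π_C/∂q_C = 0: 60 - q_C - (1/2)(q_K + q_V) = 0.
Kestrel's profit: π_K = (65 - 0.5Q)q_K - (12q_K). Setting ∂π_K/∂q_K = 0: 53 - q_K - (1/2)(q_C + q_V) = 0.
Vertex's profit: π_V = (65 - 0.5Q)q_V - (2q_V). Setting ∂π_V/∂q_V = 0: 63 - q_V - (1/2)(q_C + q_K) = 0.
Adding the 3 conditions: 176 − Q − Q = 0, i.e. Q = 88.
Back-substituting: q_C = (60 − 44)/(1/2) = 32, q_K = (53 − 44)/(1/2) = 18, q_V = (63 − 44)/(1/2) = 38.

18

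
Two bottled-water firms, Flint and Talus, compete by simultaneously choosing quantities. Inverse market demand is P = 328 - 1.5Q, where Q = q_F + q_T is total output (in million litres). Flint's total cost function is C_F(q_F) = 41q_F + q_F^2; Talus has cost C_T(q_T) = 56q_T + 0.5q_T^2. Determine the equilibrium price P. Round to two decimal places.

186.92

Flint's profit: π_F = (328 - 1.5Q)q_F - (41q_F + q_F²). Setting ∂π_F/∂q_F = 0: 287 - 5q_F - (3/2)(q_T) = 0.
Talus's first-order condition: 272 - 4q_T - (3/2)(q_F) = 0.
Best responses: q_F = (287 - (3/2)q_T)/5, q_T = (272 - (3/2)q_F)/4.
Solving the pair: q_F = 41.6901, q_T = 52.3662.
Total output Q = 94.0563, so price P = 328 - (3/2)·94.0563 = 186.9155.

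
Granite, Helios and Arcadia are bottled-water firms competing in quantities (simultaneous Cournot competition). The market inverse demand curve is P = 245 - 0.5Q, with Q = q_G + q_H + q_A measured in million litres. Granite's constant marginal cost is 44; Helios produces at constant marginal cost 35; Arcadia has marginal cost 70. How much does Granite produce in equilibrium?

Granite's profit: π_G = (245 - 0.5Q)q_G - (44q_G). Setting ∂π_G/∂q_G = 0: 201 - q_G - (1/2)(q_H + q_A) = 0.
Helios's first-order condition: 210 - q_H - (1/2)(q_G + q_A) = 0.
Arcadia's first-order condition: 175 - q_A - (1/2)(q_G + q_H) = 0.
Adding the 3 first-order conditions: 586 − 2Q = 0, so Q = 293.
Back-substituting: q_G = (201 − 293/2)/(1/2) = 109, q_H = (210 − 293/2)/(1/2) = 127, q_A = (175 − 293/2)/(1/2) = 57.

109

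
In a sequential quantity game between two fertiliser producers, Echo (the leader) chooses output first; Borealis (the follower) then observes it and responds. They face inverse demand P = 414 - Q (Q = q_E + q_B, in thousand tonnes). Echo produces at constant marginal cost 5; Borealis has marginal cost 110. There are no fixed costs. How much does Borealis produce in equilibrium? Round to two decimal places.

23.50

Solve by backward induction. Given q_E, the follower Borealis maximises π_B = (414 - q_E - q_B)q_B - 110q_B.
Follower FOC: 304 - q_E - 2q_B = 0, so q_B(q_E) = (304 - q_E)/2.
The leader anticipates this reaction. Substituting into P = 414 - Q gives P = 262 - (1/2)q_E, so π_E = (262 - (1/2)q_E)q_E - 5q_E.
Maximising: ∂π_E/∂q_E = 257 - q_E = 0, giving q_E = 257.
Then q_B = (304 - 257)/2 = 47/2.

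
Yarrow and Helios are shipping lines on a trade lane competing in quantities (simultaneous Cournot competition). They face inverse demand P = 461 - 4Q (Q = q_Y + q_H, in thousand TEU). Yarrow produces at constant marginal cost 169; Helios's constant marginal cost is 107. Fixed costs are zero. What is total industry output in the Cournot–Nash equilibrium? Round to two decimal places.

53.83

Yarrow's profit: π_Y = (461 - 4Q)q_Y - (169q_Y). Setting ∂π_Y/∂q_Y = 0: 292 - 8q_Y - 4(q_H) = 0.
Helios's first-order condition: 354 - 8q_H - 4(q_Y) = 0.
Rearranging gives the reaction functions q_Y = (292 - 4q_H)/8 and q_H = (354 - 4q_Y)/8.
Substituting one into the other gives q_Y = 115/6 and q_H = 104/3.
Total output Q = 115/6 + 104/3 = 323/6.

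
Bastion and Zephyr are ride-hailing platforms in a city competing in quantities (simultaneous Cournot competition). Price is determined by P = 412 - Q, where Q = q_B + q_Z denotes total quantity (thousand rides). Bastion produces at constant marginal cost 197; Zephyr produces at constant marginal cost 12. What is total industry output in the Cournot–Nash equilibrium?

205

Bastion's profit: π_B = (412 - Q)q_B - (197q_B). Setting ∂π_B/∂q_B = 0: 215 - 2q_B - (q_Z) = 0.
Zephyr's profit: π_Z = (412 - Q)q_Z - (12q_Z). Setting ∂π_Z/∂q_Z = 0: 400 - 2q_Z - (q_B) = 0.
Best responses: q_B = (215 - q_Z)/2, q_Z = (400 - q_B)/2.
Solving the pair: q_B = 10, q_Z = 195.
Total output Q = 10 + 195 = 205.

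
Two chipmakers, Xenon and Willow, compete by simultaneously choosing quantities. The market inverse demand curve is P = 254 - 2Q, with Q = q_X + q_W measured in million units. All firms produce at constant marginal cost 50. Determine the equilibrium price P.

118

A representative firm's profit is π_i = q_i(254 - 2Q) - 50q_i.
Setting ∂π_i/∂q_i = 0 with rivals' quantities fixed: 204 - 4q_i - 2q_j = 0.
By symmetry each firm produces the same amount; substituting q_j = q_i yields q_i = 204/6 = 34.
Total output Q = 68, so price P = 254 - 2·68 = 118.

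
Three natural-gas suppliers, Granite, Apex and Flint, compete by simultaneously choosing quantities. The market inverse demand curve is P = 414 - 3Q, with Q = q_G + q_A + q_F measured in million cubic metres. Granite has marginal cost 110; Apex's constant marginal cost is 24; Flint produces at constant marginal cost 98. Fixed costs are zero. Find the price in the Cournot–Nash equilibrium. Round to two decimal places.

161.50

Granite's profit: π_G = (414 - 3Q)q_G - (110q_G). Setting ∂π_G/∂q_G = 0: 304 - 6q_G - 3(q_A + q_F) = 0.
Apex's profit: π_A = (414 - 3Q)q_A - (24q_A). Setting ∂π_A/∂q_A = 0: 390 - 6q_A - 3(q_G + q_F) = 0.
Flint's profit: π_F = (414 - 3Q)q_F - (98q_F). Setting ∂π_F/∂q_F = 0: 316 - 6q_F - 3(q_G + q_A) = 0.
Adding the 3 first-order conditions: 1010 − 12Q = 0, so Q = 505/6.
Back-substituting: q_G = (304 − 505/2)/3 = 103/6, q_A = (390 − 505/2)/3 = 275/6, q_F = (316 − 505/2)/3 = 127/6.
Total output Q = 505/6, so price P = 414 - 3·(505/6) = 323/2.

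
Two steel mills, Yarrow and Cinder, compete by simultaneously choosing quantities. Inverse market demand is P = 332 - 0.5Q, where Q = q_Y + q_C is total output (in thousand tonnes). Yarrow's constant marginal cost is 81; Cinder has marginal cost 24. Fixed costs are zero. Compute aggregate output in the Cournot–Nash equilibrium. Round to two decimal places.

372.67

Yarrow's profit: π_Y = (332 - 0.5Q)q_Y - (81q_Y). Setting ∂π_Y/∂q_Y = 0: 251 - q_Y - (1/2)(q_C) = 0.
Cinder's profit: π_C = (332 - 0.5Q)q_C - (24q_C). Setting ∂π_C/∂q_C = 0: 308 - q_C - (1/2)(q_Y) = 0.
So q_Y = (251 - (1/2)q_C) and q_C = (308 - (1/2)q_Y).
Solving the pair: q_Y = 388/3, q_C = 730/3.
Total output Q = 388/3 + 730/3 = 1118/3.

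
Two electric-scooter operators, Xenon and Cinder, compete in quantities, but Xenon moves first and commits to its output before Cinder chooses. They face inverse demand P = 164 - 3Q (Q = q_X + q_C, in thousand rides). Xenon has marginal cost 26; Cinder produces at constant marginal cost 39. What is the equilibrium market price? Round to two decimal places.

63.75

Solve by backward induction. Given q_X, the follower Cinder maximises π_C = (164 - 3q_X - 3q_C)q_C - 39q_C.
∂π_C/∂q_C = 125 - 3q_X - 6q_C = 0 gives the reaction function q_C = (125 - 3q_X)/6.
Xenon substitutes q_C(q_X) into its own profit: π_X = q_X(164 - 3q_X - (125 - 3q_X)/2) - 26q_X = (203/2 - (3/2)q_X)q_X - 26q_X.
Leader FOC: 151/2 - 3q_X = 0, so q_X = 151/6.
Then q_C = (125 - 3·(151/6))/6 = 33/4.
Total output Q = 401/12, so price P = 164 - 3·(401/12) = 255/4.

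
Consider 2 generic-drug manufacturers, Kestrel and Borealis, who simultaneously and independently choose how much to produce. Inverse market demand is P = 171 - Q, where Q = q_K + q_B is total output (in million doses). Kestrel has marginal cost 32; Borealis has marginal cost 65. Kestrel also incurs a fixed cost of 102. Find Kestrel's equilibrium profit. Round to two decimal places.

3185.11

Kestrel's profit: π_K = (171 - Q)q_K - (32q_K). Setting ∂π_K/∂q_K = 0: 139 - 2q_K - (q_B) = 0.
Borealis's profit: π_B = (171 - Q)q_B - (65q_B). Setting ∂π_B/∂q_B = 0: 106 - 2q_B - (q_K) = 0.
Best responses: q_K = (139 - q_B)/2, q_B = (106 - q_K)/2.
Substituting one into the other gives q_K = 172/3 and q_B = 73/3.
Price P = 171 - 245/3 = 268/3.
Kestrel's profit: (268/3 - 32)·(172/3) - 102 = 3185.1111.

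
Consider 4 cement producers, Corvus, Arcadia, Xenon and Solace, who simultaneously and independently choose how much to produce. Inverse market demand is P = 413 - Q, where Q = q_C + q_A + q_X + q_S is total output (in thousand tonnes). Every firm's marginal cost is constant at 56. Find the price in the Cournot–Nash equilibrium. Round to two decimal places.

127.40

Each firm earns π_i = (413 - Q)q_i - 56q_i.
Setting ∂π_i/∂q_i = 0 with rivals' quantities fixed: 357 - 2q_i - Σ_{j≠i} q_j = 0.
With identical firms every q_j equals q_i, so Σ_{j≠i} q_j = 3q_i and 357 = 5q_i, giving q_i = 357/5.
Total output Q = 1428/5, so price P = 413 - 1428/5 = 637/5.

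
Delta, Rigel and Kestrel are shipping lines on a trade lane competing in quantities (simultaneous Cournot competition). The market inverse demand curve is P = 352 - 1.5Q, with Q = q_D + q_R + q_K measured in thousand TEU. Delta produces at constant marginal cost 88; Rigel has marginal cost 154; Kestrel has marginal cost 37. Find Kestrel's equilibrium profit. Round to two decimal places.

Delta's profit: π_D = (352 - 1.5Q)q_D - (88q_D). Setting ∂π_D/∂q_D = 0: 264 - 3q_D - (3/2)(q_R + q_K) = 0.
Rigel's profit: π_R = (352 - 1.5Q)q_R - (154q_R). Setting ∂π_R/∂q_R = 0: 198 - 3q_R - (3/2)(q_D + q_K) = 0.
Kestrel's first-order condition: 315 - 3q_K - (3/2)(q_D + q_R) = 0.
Summing all 3 equations gives 777 − 6Q = 0, hence Q = 259/2.
Back-substituting: q_D = (264 − 777/4)/(3/2) = 93/2, q_R = (198 − 777/4)/(3/2) = 5/2, q_K = (315 − 777/4)/(3/2) = 161/2.
Price P = 352 - (3/2)·(259/2) = 631/4.
Kestrel's profit: (631/4 - 37)·(161/2) = 9720.3750.

9720.38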